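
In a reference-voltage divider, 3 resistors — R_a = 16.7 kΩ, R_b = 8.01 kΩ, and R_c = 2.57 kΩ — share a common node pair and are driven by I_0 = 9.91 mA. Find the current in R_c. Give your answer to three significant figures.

I ≈ 6.72 mA

Conductances: ΣG = 1/16.7 + 1/8.01 + 1/2.57 = 0.5738 (1/kΩ).
Current divider: I(R_c) = I_0 · G_k/ΣG = 9.91 × (0.3891/0.5738) = 9.91 × 0.6781 = 6.720 mA.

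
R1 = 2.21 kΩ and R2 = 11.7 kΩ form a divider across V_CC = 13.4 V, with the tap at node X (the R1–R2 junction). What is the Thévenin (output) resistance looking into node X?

R_th ≈ 1.86 kΩ

Looking into X with the source shorted: R_th = R1·R2/(R1+R2) = 2.210 × 11.7/13.91 = 1.859 kΩ.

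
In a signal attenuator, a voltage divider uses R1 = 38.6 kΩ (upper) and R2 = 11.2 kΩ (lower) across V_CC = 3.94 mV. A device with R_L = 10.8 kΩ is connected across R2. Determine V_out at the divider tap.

R2 ‖ R_L = (11.2 × 10.8)/(11.2 + 10.8) = 5.498 kΩ.
Then V_out = V_CC · R2'/(R1 + R2') = 3.94 × 5.498/44.10 = 0.4912 mV.
(Unloaded it would be 0.886 mV; the load pulls it down.)

V_out ≈ 0.491 mV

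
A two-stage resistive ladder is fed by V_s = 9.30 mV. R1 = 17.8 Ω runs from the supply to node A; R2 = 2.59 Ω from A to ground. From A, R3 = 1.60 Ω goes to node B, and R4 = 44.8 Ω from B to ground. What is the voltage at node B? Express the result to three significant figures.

V_B ≈ 1.09 mV

Node A sees R2 in parallel with the series input of stage 2, R3 + R4 = 46.40 Ω.
Effective lower resistance at A: R2 ‖ 46.40 = 2.453 Ω.
V_A = 9.30 × 2.453/(17.8 + 2.453) = 1.126 mV.
Stage 2 is unloaded, so V_B = V_A · R4/(R3+R4) = 1.126 × 44.8/46.40 = 1.088 mV.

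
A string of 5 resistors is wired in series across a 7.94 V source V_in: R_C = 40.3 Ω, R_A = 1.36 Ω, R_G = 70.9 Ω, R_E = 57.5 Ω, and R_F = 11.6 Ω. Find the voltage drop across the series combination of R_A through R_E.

Total series resistance ΣR = 40.3 + 1.36 + 70.9 + 57.5 + 11.6 = 181.7 Ω.
R_{R_A..R_E} = 1.36 + 70.9 + 57.5 = 129.8 Ω.
Voltage divider: V = V_in · (129.8 / 181.7) = 7.94 × 0.7143 = 5.672 V.

V ≈ 5.67 V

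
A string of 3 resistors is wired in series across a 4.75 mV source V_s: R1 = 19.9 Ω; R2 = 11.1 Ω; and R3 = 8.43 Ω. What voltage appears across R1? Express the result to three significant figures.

Total series resistance ΣR = 19.9 + 11.1 + 8.43 = 39.43 Ω.
Voltage divider: V = V_s · (19.90 / 39.43) = 4.75 × 0.5047 = 2.397 mV.

V ≈ 2.40 mV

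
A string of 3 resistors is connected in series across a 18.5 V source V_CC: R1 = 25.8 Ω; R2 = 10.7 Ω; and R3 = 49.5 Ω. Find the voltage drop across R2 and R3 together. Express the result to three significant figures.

ΣR = 25.8 + 10.7 + 49.5 = 86.00 Ω.
R_{R2..R3} = 10.7 + 49.5 = 60.20 Ω.
By the voltage-divider rule, V = 18.5 × 60.20/86.00 = 12.95 V.

V ≈ 13.0 V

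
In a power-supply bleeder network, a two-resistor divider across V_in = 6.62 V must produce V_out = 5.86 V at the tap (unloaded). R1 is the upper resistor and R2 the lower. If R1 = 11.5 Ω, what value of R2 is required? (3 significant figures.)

V_out/V_in = R2/(R1+R2) = 0.8852.
R2 = R1 · 0.8852/(1 − 0.8852) = 88.67 Ω.

R2 ≈ 88.7 Ω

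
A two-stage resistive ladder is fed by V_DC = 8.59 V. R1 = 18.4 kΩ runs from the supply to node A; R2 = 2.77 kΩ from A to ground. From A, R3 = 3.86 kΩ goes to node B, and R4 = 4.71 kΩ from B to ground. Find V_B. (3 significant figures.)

Looking into the second stage from A: R3 + R4 = 8.570 kΩ appears in parallel with R2.
R2 ‖ (R3+R4) = 2.093 kΩ.
So V_A = 8.59 × 0.1021 = 0.8775 V.
V_B = V_A × 0.5496 = 0.4822 V.

V_B ≈ 0.482 V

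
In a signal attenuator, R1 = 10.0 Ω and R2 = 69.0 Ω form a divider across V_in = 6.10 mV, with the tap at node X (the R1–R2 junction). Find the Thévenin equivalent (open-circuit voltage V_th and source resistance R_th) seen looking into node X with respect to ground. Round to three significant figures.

V_th ≈ 5.33 mV, R_th ≈ 8.73 Ω

With X open, the divider is unloaded: V_th = 6.10 × 69.0/79.00 = 5.328 mV.
With V_in suppressed (replaced by a short), R_th = R1 ‖ R2 = (10.00 × 69.0)/(10.00 + 69.0) = 8.734 Ω.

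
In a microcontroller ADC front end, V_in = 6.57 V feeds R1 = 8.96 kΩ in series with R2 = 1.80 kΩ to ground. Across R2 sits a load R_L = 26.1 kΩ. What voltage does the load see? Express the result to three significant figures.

V_out ≈ 1.04 V

First combine the lower leg with the load: R2 ‖ R_L = 1.684 kΩ.
Voltage divider with the loaded lower leg: V_out = 6.57 × 1.684/(8.96 + 1.684) = 6.57 × 0.1582 = 1.039 V.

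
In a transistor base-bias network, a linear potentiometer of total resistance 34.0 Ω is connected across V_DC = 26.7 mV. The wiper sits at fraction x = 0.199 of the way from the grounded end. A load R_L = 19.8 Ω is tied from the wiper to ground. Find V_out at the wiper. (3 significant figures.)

Lower segment x·R_p = 6.766 Ω; upper segment (1−x)·R_p = 27.23 Ω.
Lower segment in parallel with the load: 6.766 ‖ 19.8 = 5.043 Ω.
Then V_out = V_DC · 5.043/(27.23 + 5.043) = 4.171 mV.

V_out ≈ 4.17 mV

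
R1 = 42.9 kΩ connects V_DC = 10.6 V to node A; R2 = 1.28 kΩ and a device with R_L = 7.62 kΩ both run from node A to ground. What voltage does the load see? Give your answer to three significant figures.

V_out ≈ 0.264 V

R2 ‖ R_L = (1.28 × 7.62)/(1.28 + 7.62) = 1.096 kΩ.
Now apply the divider: V_out = 10.6 × 0.02491 = 0.2640 V.
(Unloaded it would be 0.307 V; the load pulls it down.)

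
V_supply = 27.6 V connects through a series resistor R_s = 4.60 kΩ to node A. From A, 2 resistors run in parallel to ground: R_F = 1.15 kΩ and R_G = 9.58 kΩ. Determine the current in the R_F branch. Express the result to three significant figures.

I ≈ 4.38 mA

Parallel bank: R_p = 1/(1/1.15 + 1/9.58) = 1.027 kΩ.
V_A = 27.6 × 1.027/5.627 = 5.036 V.
Branch current I = V_A/R_F = 5.036/1.15 = 4.379 mA.
(Equivalently: I_total = 4.905 mA, then current-divider fraction G_k/ΣG = 0.8928.)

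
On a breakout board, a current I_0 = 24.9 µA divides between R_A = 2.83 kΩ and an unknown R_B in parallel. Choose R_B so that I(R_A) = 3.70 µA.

In a two-way split, I_A/I_0 = R_B/(R_A + R_B).
With f = 0.1486, R_B = R_A · f/(1−f) = 2.83 × 0.1745 = 0.4939 kΩ.

R_B ≈ 0.494 kΩ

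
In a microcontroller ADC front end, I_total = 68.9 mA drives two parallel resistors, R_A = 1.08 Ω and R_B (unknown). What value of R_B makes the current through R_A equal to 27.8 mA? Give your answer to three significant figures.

Two-branch current divider: I_A = I_total · R_B/(R_A + R_B).
With f = 0.4035, R_B = R_A · f/(1−f) = 1.08 × 0.6764 = 0.7305 Ω.

R_B ≈ 0.731 Ω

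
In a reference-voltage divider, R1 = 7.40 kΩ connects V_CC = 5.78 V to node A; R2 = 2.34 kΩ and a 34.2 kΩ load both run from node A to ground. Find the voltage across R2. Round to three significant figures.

First combine the lower leg with the load: R2 ‖ R_L = 2.190 kΩ.
Now apply the divider: V_out = 5.78 × 0.2284 = 1.320 V.
(Unloaded it would be 1.39 V; the load pulls it down.)

V_out ≈ 1.32 V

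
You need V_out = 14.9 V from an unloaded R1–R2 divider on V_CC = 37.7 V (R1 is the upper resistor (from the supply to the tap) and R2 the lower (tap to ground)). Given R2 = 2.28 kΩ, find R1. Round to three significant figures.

R1 ≈ 3.49 kΩ

Required fraction k = V_out/V_CC = 0.3952.
So R1 = R2 · (V_CC/V_out − 1) = 2.28 × (37.7/14.9 − 1) = 2.28 × 1.530 = 3.489 kΩ.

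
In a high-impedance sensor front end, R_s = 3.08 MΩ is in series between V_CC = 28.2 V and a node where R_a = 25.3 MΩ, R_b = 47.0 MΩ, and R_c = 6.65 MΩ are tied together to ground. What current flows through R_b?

Parallel bank: R_p = 1/(1/25.3 + 1/47.0 + 1/6.65) = 4.735 MΩ.
V_A = 28.2 × 4.735/7.815 = 17.09 V.
I(R_b) = V_A / R_b = 17.09/47.0 = 0.3635 µA.
(Equivalently: I_total = 3.608 µA, then current-divider fraction G_k/ΣG = 0.1008.)

I ≈ 0.364 µA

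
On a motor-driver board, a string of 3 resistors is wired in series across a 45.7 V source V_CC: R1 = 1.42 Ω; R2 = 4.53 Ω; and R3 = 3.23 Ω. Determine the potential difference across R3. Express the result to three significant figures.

Series total: ΣR = 1.42 + 4.53 + 3.23 = 9.180 Ω.
Voltage divider: V = V_CC · (3.230 / 9.180) = 45.7 × 0.3519 = 16.08 V.

V ≈ 16.1 V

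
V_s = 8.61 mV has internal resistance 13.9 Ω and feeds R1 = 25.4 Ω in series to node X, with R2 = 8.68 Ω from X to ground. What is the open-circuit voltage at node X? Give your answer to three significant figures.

R1' = 13.9 + 25.4 = 39.30 Ω (source resistance + R1).
With X open, the divider is unloaded: V_th = 8.61 × 8.68/47.98 = 1.558 mV.

V_th ≈ 1.56 mV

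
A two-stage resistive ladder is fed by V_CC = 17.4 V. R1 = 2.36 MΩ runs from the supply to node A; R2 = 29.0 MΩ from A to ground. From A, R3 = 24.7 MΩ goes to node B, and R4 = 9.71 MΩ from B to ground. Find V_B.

The second stage (R3 + R4 = 34.41 MΩ) loads node A in parallel with R2.
R2 ‖ (R3+R4) = 15.74 MΩ.
So V_A = 17.4 × 0.8696 = 15.13 V.
V_B = V_A × 0.2822 = 4.270 V.

V_B ≈ 4.27 V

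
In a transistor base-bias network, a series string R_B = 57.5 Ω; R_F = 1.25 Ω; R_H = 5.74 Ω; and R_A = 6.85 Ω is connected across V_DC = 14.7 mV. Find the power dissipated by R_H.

P ≈ 0.244 µW

ΣR = 71.34 Ω → I = 14.7/71.34 = 0.2061 mA.
V(R_H) = I·R = 1.183 mV; P = V·I = 1.183 × 0.2061 = 0.2437 µW.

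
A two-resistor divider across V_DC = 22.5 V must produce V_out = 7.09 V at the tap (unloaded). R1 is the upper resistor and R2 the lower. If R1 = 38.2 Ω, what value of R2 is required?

The divider ratio is R2/(R1+R2) = 7.09/22.5 = 0.3151.
Rearranging, R2 = R1·k/(1−k) = 38.2 × 0.4601 = 17.58 Ω.

R2 ≈ 17.6 Ω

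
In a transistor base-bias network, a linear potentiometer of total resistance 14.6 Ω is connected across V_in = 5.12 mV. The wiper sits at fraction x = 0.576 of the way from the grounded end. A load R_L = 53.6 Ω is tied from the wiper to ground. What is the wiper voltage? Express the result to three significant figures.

V_out ≈ 2.77 mV

Split the track: R_lower = x·R_p = 8.410 Ω, R_upper = (1−x)·R_p = 6.190 Ω.
Lower segment in parallel with the load: 8.410 ‖ 53.6 = 7.269 Ω.
V_out = 5.12 × 7.269/(6.190 + 7.269) = 2.765 mV.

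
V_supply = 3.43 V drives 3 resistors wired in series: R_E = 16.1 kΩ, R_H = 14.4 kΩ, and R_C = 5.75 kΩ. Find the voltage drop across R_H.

V ≈ 1.36 V

ΣR = 16.1 + 14.4 + 5.75 = 36.25 kΩ.
V = V_supply · R/ΣR = 3.43 × 0.3972 = 1.363 V.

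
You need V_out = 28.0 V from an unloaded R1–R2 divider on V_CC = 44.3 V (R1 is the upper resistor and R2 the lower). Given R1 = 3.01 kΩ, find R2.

R2 ≈ 5.17 kΩ

V_out/V_CC = R2/(R1+R2) = 0.6321.
So R2 = R1 · V_out/(V_CC − V_out) = 3.01 × 28.0/(44.3 − 28.0) = 3.01 × 1.718 = 5.171 kΩ.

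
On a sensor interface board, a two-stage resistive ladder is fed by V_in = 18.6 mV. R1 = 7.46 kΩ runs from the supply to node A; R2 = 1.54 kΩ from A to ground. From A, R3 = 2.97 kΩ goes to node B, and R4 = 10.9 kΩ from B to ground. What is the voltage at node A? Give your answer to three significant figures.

V_A ≈ 2.91 mV

Looking into the second stage from A: R3 + R4 = 13.87 kΩ appears in parallel with R2.
R2 ‖ (R3+R4) = 1.386 kΩ.
So V_A = 18.6 × 0.1567 = 2.914 mV.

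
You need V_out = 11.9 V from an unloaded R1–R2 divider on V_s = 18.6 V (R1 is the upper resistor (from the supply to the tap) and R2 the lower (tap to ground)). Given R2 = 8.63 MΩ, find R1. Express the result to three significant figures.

R1 ≈ 4.86 MΩ

Required fraction k = V_out/V_s = 0.6398.
R1 = R2·(1/k − 1) = 8.63 × 0.5630 = 4.859 MΩ.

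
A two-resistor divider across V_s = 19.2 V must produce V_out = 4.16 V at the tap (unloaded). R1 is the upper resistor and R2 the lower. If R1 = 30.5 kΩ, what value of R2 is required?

Required fraction k = V_out/V_s = 0.2167.
Rearranging, R2 = R1·k/(1−k) = 30.5 × 0.2766 = 8.436 kΩ.

R2 ≈ 8.44 kΩ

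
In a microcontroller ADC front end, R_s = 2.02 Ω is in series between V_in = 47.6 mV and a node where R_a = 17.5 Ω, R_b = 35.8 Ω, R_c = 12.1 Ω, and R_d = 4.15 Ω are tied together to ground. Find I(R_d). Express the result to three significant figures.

Parallel bank: R_p = 1/(1/17.5 + 1/35.8 + 1/12.1 + 1/4.15) = 2.447 Ω.
V_A by voltage divider: V_A = 47.6 × 2.447/(2.02 + 2.447) = 26.07 mV.
Branch current I = V_A/R_d = 26.07/4.15 = 6.283 mA.
(Equivalently: I_total = 10.66 mA, then current-divider fraction G_k/ΣG = 0.5896.)

I ≈ 6.28 mA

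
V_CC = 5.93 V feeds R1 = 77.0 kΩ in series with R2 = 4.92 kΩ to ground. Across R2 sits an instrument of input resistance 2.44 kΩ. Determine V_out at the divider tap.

V_out ≈ 0.123 V

First combine the lower leg with the load: R2 ‖ R_L = 1.631 kΩ.
Voltage divider with the loaded lower leg: V_out = 5.93 × 1.631/(77.0 + 1.631) = 5.93 × 0.02074 = 0.1230 V.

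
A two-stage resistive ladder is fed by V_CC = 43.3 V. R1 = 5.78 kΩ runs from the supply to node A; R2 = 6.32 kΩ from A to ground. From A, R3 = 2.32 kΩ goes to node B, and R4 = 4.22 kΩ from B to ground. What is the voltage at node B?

V_B ≈ 9.98 V

The second stage (R3 + R4 = 6.540 kΩ) loads node A in parallel with R2.
Effective lower resistance at A: R2 ‖ 6.540 = 3.214 kΩ.
First divider: V_A = V_CC · 3.214/(5.78 + 3.214) = 15.47 V.
V_B = V_A × 0.6453 = 9.984 V.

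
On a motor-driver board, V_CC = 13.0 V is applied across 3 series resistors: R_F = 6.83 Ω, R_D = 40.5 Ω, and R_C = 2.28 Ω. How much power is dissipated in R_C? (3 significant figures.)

P ≈ 0.157 W

Series current I = V_CC/ΣR = 13.0/49.61 = 0.2620 A.
P = I²R = 0.06867 × 2.28 = 0.1566 W.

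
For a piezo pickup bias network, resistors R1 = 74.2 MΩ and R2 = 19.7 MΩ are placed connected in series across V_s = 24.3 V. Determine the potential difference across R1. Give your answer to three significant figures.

V ≈ 19.2 V

ΣR = 74.2 + 19.7 = 93.90 MΩ.
By the voltage-divider rule, V = 24.3 × 74.20/93.90 = 19.20 V.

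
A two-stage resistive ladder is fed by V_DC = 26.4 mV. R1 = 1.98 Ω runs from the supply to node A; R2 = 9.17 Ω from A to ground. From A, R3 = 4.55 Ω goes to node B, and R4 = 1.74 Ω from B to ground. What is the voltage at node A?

Looking into the second stage from A: R3 + R4 = 6.290 Ω appears in parallel with R2.
Effective lower resistance at A: R2 ‖ 6.290 = 3.731 Ω.
So V_A = 26.4 × 0.6533 = 17.25 mV.

V_A ≈ 17.2 mV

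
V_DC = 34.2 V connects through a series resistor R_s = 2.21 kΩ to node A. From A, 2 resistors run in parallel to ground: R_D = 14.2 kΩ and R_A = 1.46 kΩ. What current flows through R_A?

Equivalent of the parallel group: R_p = 1.324 kΩ.
Node voltage V_A = V_DC · R_p/(R_s + R_p) = 34.2 × 0.3746 = 12.81 V.
I(R_A) = V_A / R_A = 12.81/1.46 = 8.775 mA.
(Equivalently: I_total = 9.678 mA, then current-divider fraction G_k/ΣG = 0.9068.)

I ≈ 8.78 mA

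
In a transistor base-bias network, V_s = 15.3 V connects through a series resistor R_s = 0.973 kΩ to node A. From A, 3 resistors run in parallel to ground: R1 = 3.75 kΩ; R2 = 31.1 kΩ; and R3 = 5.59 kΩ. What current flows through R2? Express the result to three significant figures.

Equivalent of the parallel group: R_p = 2.093 kΩ.
V_A by voltage divider: V_A = 15.3 × 2.093/(0.973 + 2.093) = 10.45 V.
Branch current I = V_A/R2 = 10.45/31.1 = 0.3359 mA.
(Equivalently: I_total = 4.990 mA, then current-divider fraction G_k/ΣG = 0.06731.)

I ≈ 0.336 mA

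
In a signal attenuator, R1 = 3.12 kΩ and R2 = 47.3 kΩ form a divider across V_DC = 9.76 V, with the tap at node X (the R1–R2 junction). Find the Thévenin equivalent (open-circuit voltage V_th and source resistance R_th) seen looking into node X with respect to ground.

V_th ≈ 9.16 V, R_th ≈ 2.93 kΩ

V_th is the unloaded tap voltage: V_DC · R2/(R1+R2) = 9.76 × 0.9381 = 9.156 V.
With V_DC suppressed (replaced by a short), R_th = R1 ‖ R2 = (3.120 × 47.3)/(3.120 + 47.3) = 2.927 kΩ.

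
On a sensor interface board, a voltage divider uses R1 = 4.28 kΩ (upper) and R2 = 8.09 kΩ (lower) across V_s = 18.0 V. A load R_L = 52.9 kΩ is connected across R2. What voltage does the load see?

First combine the lower leg with the load: R2 ‖ R_L = 7.017 kΩ.
Now apply the divider: V_out = 18.0 × 0.6211 = 11.18 V.
(Unloaded it would be 11.8 V; the load pulls it down.)

V_out ≈ 11.2 V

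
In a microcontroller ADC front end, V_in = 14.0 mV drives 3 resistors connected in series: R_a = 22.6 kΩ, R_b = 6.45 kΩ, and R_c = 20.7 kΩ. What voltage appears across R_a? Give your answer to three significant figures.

V ≈ 6.36 mV

ΣR = 22.6 + 6.45 + 20.7 = 49.75 kΩ.
By the voltage-divider rule, V = 14.0 × 22.60/49.75 = 6.360 mV.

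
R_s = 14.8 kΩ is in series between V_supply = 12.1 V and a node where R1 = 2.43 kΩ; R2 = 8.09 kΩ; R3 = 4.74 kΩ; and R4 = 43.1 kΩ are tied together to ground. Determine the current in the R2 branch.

Parallel bank: R_p = 1/(1/2.43 + 1/8.09 + 1/4.74 + 1/43.1) = 1.300 kΩ.
V_A by voltage divider: V_A = 12.1 × 1.300/(14.8 + 1.300) = 0.9769 V.
I(R2) = V_A / R2 = 0.9769/8.09 = 0.1208 mA.

I ≈ 0.121 mA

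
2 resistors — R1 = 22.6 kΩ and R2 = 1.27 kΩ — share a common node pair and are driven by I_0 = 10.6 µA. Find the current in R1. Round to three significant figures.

I ≈ 0.564 µA

For two parallel branches, I_k = I_0 · (other R)/(sum of R).
So I = 10.6 × 1.27/23.87 = 0.5640 µA.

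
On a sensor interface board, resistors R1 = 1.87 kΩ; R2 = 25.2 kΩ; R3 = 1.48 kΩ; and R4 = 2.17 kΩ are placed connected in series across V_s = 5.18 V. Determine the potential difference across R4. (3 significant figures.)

V ≈ 0.366 V

ΣR = 1.87 + 25.2 + 1.48 + 2.17 = 30.72 kΩ.
Voltage divider: V = V_s · (2.170 / 30.72) = 5.18 × 0.07064 = 0.3659 V.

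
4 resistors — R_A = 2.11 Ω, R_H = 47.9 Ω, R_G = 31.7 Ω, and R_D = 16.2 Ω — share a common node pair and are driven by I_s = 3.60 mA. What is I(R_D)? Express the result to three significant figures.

I ≈ 0.378 mA

Conductances: ΣG = 1/2.11 + 1/47.9 + 1/31.7 + 1/16.2 = 0.5881 (1/Ω).
R_D takes the fraction G_k/ΣG = 0.06173/0.5881 = 0.1050, so I = 3.60 × 0.1050 = 0.3779 mA.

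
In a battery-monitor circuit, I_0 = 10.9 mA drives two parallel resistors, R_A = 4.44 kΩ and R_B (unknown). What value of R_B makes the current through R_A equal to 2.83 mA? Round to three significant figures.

R_B ≈ 1.56 kΩ

The fraction through R_A equals R_B/(R_A+R_B).
2.83/10.9 = R_B/(R_A + R_B) → R_B = R_A · (0.2596)/(1 − 0.2596) = 4.44 × 0.3507 = 1.557 kΩ.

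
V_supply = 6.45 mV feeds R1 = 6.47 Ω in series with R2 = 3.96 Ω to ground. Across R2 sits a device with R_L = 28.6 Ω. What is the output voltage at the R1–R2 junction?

V_out ≈ 2.26 mV

The load sits in parallel with R2, giving an effective lower resistance R2' = R2·R_L/(R2+R_L) = 3.478 Ω.
Now apply the divider: V_out = 6.45 × 0.3496 = 2.255 mV.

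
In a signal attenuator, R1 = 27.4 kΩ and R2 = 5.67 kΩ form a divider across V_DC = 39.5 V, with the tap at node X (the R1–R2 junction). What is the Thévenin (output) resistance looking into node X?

With V_DC suppressed (replaced by a short), R_th = R1 ‖ R2 = (27.40 × 5.67)/(27.40 + 5.67) = 4.698 kΩ.

R_th ≈ 4.70 kΩ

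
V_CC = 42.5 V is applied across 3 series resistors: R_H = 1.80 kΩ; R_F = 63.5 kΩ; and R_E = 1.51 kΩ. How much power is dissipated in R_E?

P ≈ 0.611 mW

Series current I = V_CC/ΣR = 42.5/66.81 = 0.6361 mA.
P = I²R = 0.4047 × 1.51 = 0.6110 mW.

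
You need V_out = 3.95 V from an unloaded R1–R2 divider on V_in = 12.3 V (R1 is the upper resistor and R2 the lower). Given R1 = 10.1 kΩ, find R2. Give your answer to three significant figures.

Required fraction k = V_out/V_in = 0.3211.
Rearranging, R2 = R1·k/(1−k) = 10.1 × 0.4731 = 4.778 kΩ.

R2 ≈ 4.78 kΩ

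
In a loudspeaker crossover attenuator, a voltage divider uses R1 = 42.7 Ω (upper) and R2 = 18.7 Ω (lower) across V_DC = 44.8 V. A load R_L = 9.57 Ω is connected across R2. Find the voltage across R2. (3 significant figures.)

V_out ≈ 5.78 V

R2 ‖ R_L = (18.7 × 9.57)/(18.7 + 9.57) = 6.330 Ω.
Then V_out = V_DC · R2'/(R1 + R2') = 44.8 × 6.330/49.03 = 5.784 V.
(Unloaded it would be 13.6 V; the load pulls it down.)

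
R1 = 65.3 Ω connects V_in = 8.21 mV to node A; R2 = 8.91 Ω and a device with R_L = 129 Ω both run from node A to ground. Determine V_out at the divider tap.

V_out ≈ 0.929 mV

First combine the lower leg with the load: R2 ‖ R_L = 8.334 Ω.
Then V_out = V_in · R2'/(R1 + R2') = 8.21 × 8.334/73.63 = 0.9293 mV.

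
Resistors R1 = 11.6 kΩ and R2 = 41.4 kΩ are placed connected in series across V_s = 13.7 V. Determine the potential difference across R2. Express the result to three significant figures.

V ≈ 10.7 V

Total series resistance ΣR = 11.6 + 41.4 = 53.00 kΩ.
Voltage divider: V = V_s · (41.40 / 53.00) = 13.7 × 0.7811 = 10.70 V.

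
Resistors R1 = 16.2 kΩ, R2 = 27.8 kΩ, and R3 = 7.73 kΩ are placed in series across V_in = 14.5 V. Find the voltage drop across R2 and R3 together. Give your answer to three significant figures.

V ≈ 9.96 V

Total series resistance ΣR = 16.2 + 27.8 + 7.73 = 51.73 kΩ.
R_{R2..R3} = 27.8 + 7.73 = 35.53 kΩ.
Voltage divider: V = V_in · (35.53 / 51.73) = 14.5 × 0.6868 = 9.959 V.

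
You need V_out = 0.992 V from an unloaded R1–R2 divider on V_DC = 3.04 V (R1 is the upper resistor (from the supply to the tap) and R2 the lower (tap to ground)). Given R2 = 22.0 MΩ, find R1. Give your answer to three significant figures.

R1 ≈ 45.4 MΩ

The divider ratio is R2/(R1+R2) = 0.992/3.04 = 0.3263.
R1 = R2·(1/k − 1) = 22.0 × 2.065 = 45.42 MΩ.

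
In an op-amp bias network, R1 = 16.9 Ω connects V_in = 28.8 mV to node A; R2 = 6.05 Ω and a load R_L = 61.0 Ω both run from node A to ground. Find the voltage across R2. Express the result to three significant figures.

The load sits in parallel with R2, giving an effective lower resistance R2' = R2·R_L/(R2+R_L) = 5.504 Ω.
Voltage divider with the loaded lower leg: V_out = 28.8 × 5.504/(16.9 + 5.504) = 28.8 × 0.2457 = 7.075 mV.

V_out ≈ 7.08 mV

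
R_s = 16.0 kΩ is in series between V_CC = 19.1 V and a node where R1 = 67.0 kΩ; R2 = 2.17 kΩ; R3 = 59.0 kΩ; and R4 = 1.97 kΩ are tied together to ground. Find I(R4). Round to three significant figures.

I ≈ 0.570 mA

Equivalent of the parallel group: R_p = 0.9997 kΩ.
Node voltage V_A = V_CC · R_p/(R_s + R_p) = 19.1 × 0.05881 = 1.123 V.
I(R4) = V_A / R4 = 1.123/1.97 = 0.5701 mA.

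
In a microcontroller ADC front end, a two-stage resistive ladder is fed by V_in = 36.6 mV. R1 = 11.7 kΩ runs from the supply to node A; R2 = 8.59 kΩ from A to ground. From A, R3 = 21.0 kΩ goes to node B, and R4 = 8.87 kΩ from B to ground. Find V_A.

V_A ≈ 13.3 mV

Node A sees R2 in parallel with the series input of stage 2, R3 + R4 = 29.87 kΩ.
Effective lower resistance at A: R2 ‖ 29.87 = 6.671 kΩ.
So V_A = 36.6 × 0.3631 = 13.29 mV.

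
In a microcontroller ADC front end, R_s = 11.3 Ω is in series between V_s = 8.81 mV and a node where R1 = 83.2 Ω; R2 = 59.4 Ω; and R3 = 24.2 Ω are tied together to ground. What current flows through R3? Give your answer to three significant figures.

I ≈ 0.203 mA

Equivalent of the parallel group: R_p = 14.25 Ω.
V_A by voltage divider: V_A = 8.81 × 14.25/(11.3 + 14.25) = 4.914 mV.
Branch current I = V_A/R3 = 4.914/24.2 = 0.2030 mA.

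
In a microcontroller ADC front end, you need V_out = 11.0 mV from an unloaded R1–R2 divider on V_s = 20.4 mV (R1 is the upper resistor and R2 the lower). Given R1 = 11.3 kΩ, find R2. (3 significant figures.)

R2 ≈ 13.2 kΩ

The divider ratio is R2/(R1+R2) = 11.0/20.4 = 0.5392.
So R2 = R1 · V_out/(V_s − V_out) = 11.3 × 11.0/(20.4 − 11.0) = 11.3 × 1.170 = 13.22 kΩ.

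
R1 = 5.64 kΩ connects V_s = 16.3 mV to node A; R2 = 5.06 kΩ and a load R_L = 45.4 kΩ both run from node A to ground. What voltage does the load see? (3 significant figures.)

V_out ≈ 7.28 mV

R2 ‖ R_L = (5.06 × 45.4)/(5.06 + 45.4) = 4.553 kΩ.
Then V_out = V_s · R2'/(R1 + R2') = 16.3 × 4.553/10.19 = 7.281 mV.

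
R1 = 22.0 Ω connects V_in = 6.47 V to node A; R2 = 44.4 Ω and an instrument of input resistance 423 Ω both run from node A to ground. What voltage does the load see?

V_out ≈ 4.18 V

R2 ‖ R_L = (44.4 × 423)/(44.4 + 423) = 40.18 Ω.
Now apply the divider: V_out = 6.47 × 0.6462 = 4.181 V.
(Unloaded it would be 4.33 V; the load pulls it down.)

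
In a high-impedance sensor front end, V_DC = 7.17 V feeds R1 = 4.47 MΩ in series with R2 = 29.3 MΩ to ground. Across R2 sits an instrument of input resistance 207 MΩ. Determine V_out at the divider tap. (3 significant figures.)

V_out ≈ 6.11 V

First combine the lower leg with the load: R2 ‖ R_L = 25.67 MΩ.
Voltage divider with the loaded lower leg: V_out = 7.17 × 25.67/(4.47 + 25.67) = 7.17 × 0.8517 = 6.107 V.
(Unloaded it would be 6.22 V; the load pulls it down.)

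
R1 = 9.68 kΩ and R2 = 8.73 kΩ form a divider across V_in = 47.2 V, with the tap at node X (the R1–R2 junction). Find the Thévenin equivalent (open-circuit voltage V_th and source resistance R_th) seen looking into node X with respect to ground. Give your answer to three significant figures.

V_th is the unloaded tap voltage: V_in · R2/(R1+R2) = 47.2 × 0.4742 = 22.38 V.
With V_in suppressed (replaced by a short), R_th = R1 ‖ R2 = (9.680 × 8.73)/(9.680 + 8.73) = 4.590 kΩ.

V_th ≈ 22.4 V, R_th ≈ 4.59 kΩ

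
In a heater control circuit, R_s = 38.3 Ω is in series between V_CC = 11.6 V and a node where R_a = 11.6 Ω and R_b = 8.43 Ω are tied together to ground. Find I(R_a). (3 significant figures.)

I ≈ 0.113 A

Combine the parallel branches: R_p = (1/11.6 + 1/8.43)⁻¹ = 4.882 Ω.
V_A = 11.6 × 4.882/43.18 = 1.311 V.
Branch current I = V_A/R_a = 1.311/11.6 = 0.1131 A.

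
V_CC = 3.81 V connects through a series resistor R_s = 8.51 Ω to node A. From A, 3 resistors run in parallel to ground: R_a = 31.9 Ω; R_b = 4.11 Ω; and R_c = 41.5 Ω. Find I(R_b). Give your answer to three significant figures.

I ≈ 0.262 A

Equivalent of the parallel group: R_p = 3.347 Ω.
V_A = 3.81 × 3.347/11.86 = 1.076 V.
Branch current I = V_A/R_b = 1.076/4.11 = 0.2617 A.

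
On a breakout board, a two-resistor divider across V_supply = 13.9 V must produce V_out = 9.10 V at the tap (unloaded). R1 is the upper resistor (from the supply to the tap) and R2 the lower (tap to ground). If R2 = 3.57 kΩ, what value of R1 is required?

Required fraction k = V_out/V_supply = 0.6547.
Rearranging, R1 = R2·(1−k)/k = 3.57 × 0.5275 = 1.883 kΩ.

R1 ≈ 1.88 kΩ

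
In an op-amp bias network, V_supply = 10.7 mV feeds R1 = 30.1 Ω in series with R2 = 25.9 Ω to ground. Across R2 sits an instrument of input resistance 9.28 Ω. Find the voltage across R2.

The load sits in parallel with R2, giving an effective lower resistance R2' = R2·R_L/(R2+R_L) = 6.832 Ω.
Now apply the divider: V_out = 10.7 × 0.1850 = 1.979 mV.

V_out ≈ 1.98 mV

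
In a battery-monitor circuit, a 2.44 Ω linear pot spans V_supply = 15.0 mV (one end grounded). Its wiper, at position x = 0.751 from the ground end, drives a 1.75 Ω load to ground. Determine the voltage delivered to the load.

V_out ≈ 8.94 mV

Lower segment x·R_p = 1.832 Ω; upper segment (1−x)·R_p = 0.6076 Ω.
R_L loads the lower segment: effective lower R = 0.8951 Ω.
V_out = 15.0 × 0.8951/(0.6076 + 0.8951) = 8.935 mV.
(Unloaded: V_out = x·V_supply = 11.3 mV.)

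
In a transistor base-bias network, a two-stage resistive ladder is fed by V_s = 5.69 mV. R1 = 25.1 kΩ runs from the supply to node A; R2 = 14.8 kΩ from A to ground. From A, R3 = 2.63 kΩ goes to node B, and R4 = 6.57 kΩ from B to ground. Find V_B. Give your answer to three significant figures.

V_B ≈ 0.749 mV

Looking into the second stage from A: R3 + R4 = 9.200 kΩ appears in parallel with R2.
Effective lower resistance at A: R2 ‖ 9.200 = 5.673 kΩ.
First divider: V_A = V_s · 5.673/(25.1 + 5.673) = 1.049 mV.
Then the unloaded second divider: V_B = V_A × R4/(R3+R4) = 1.049 × 0.7141 = 0.7491 mV.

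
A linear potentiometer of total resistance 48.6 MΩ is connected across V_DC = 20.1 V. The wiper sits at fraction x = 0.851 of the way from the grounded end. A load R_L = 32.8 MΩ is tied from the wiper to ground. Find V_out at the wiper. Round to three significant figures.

V_out ≈ 14.4 V

The pot divides into 7.241 MΩ above the wiper and 41.36 MΩ below.
(x·R_p) ‖ R_L = 18.29 MΩ.
Then V_out = V_DC · 18.29/(7.241 + 18.29) = 14.40 V.
(Unloaded: V_out = x·V_DC = 17.1 V.)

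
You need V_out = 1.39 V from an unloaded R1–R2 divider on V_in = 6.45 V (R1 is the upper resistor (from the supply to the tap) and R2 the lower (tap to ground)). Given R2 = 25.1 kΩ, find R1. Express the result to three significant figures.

R1 ≈ 91.4 kΩ

V_out/V_in = R2/(R1+R2) = 0.2155.
R1 = R2·(1/k − 1) = 25.1 × 3.640 = 91.37 kΩ.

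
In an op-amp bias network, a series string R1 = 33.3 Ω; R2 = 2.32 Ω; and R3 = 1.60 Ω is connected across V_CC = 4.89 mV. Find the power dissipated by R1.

The common current is I = 4.89/37.22 = 0.1314 mA.
P = I²R = 0.01726 × 33.3 = 0.5748 µW.

P ≈ 0.575 µW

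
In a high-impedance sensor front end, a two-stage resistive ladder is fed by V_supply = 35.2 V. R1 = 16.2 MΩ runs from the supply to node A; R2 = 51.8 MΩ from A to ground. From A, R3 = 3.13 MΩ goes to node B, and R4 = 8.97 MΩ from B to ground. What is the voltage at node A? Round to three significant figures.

V_A ≈ 13.3 V

The second stage (R3 + R4 = 12.10 MΩ) loads node A in parallel with R2.
Effective lower resistance at A: R2 ‖ 12.10 = 9.809 MΩ.
First divider: V_A = V_supply · 9.809/(16.2 + 9.809) = 13.28 V.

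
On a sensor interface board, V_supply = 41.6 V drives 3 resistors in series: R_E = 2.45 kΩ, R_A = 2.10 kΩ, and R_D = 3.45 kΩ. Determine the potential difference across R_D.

Series total: ΣR = 2.45 + 2.10 + 3.45 = 8.000 kΩ.
Voltage divider: V = V_supply · (3.450 / 8.000) = 41.6 × 0.4313 = 17.94 V.

V ≈ 17.9 V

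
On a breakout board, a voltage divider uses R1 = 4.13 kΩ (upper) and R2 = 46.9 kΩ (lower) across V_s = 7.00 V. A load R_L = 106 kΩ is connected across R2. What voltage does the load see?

First combine the lower leg with the load: R2 ‖ R_L = 32.51 kΩ.
Now apply the divider: V_out = 7.00 × 0.8873 = 6.211 V.

V_out ≈ 6.21 V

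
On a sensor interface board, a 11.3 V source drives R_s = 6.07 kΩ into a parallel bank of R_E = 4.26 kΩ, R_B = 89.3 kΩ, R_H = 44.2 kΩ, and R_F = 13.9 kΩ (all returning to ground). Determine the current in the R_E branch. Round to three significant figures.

I ≈ 0.865 mA

Combine the parallel branches: R_p = (1/4.26 + 1/89.3 + 1/44.2 + 1/13.9)⁻¹ = 2.937 kΩ.
Node voltage V_A = V_in · R_p/(R_s + R_p) = 11.3 × 0.3261 = 3.685 V.
I(R_E) = V_A / R_E = 3.685/4.26 = 0.8649 mA.
(Equivalently: I_total = 1.255 mA, then current-divider fraction G_k/ΣG = 0.6894.)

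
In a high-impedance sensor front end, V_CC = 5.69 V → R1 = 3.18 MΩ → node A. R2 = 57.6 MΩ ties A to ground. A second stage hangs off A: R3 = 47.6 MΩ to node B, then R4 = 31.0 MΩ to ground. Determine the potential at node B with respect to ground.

V_B ≈ 2.05 V

Node A sees R2 in parallel with the series input of stage 2, R3 + R4 = 78.60 MΩ.
R2 ‖ (R3+R4) = 33.24 MΩ.
V_A = 5.69 × 33.24/(3.18 + 33.24) = 5.193 V.
Then the unloaded second divider: V_B = V_A × R4/(R3+R4) = 5.193 × 0.3944 = 2.048 V.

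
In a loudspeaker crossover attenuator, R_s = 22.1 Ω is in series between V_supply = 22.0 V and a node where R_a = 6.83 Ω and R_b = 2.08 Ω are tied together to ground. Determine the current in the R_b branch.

I ≈ 0.712 A

Parallel bank: R_p = 1/(1/6.83 + 1/2.08) = 1.594 Ω.
V_A = 22.0 × 1.594/23.69 = 1.480 V.
Branch current I = V_A/R_b = 1.480/2.08 = 0.7117 A.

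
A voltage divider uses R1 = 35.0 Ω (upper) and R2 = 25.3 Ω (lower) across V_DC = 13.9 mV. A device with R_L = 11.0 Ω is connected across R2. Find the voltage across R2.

V_out ≈ 2.50 mV

R2 ‖ R_L = (25.3 × 11.0)/(25.3 + 11.0) = 7.667 Ω.
Now apply the divider: V_out = 13.9 × 0.1797 = 2.498 mV.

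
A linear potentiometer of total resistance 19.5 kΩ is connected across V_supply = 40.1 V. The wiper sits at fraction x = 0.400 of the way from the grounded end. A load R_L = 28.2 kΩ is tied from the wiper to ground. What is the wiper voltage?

V_out ≈ 13.8 V

The pot divides into 11.70 kΩ above the wiper and 7.800 kΩ below.
(x·R_p) ‖ R_L = 6.110 kΩ.
Then V_out = V_supply · 6.110/(11.70 + 6.110) = 13.76 V.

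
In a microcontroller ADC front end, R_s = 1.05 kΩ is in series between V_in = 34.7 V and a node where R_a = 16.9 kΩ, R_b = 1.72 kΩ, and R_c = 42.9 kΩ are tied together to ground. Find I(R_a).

Combine the parallel branches: R_p = (1/16.9 + 1/1.72 + 1/42.9)⁻¹ = 1.506 kΩ.
Node voltage V_A = V_in · R_p/(R_s + R_p) = 34.7 × 0.5893 = 20.45 V.
I(R_a) = V_A / R_a = 20.45/16.9 = 1.210 mA.
(Check via current divider: I_total = 13.57 mA; share G_k/ΣG = 0.08913 → same result.)

I ≈ 1.21 mA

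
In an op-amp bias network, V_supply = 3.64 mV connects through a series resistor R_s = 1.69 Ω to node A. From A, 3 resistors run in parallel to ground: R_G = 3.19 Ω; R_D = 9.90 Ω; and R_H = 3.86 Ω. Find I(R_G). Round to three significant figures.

Combine the parallel branches: R_p = (1/3.19 + 1/9.90 + 1/3.86)⁻¹ = 1.485 Ω.
V_A by voltage divider: V_A = 3.64 × 1.485/(1.69 + 1.485) = 1.702 mV.
Branch current I = V_A/R_G = 1.702/3.19 = 0.5336 mA.
(Equivalently: I_total = 1.147 mA, then current-divider fraction G_k/ΣG = 0.4654.)

I ≈ 0.534 mA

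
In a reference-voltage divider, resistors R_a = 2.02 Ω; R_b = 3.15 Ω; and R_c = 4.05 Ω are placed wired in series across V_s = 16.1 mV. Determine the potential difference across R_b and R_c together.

V ≈ 12.6 mV

Total series resistance ΣR = 2.02 + 3.15 + 4.05 = 9.220 Ω.
R_{R_b..R_c} = 3.15 + 4.05 = 7.200 Ω.
V = V_s · R/ΣR = 16.1 × 0.7809 = 12.57 mV.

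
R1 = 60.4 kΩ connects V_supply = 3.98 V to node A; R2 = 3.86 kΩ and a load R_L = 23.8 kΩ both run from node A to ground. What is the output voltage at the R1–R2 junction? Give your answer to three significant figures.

The load sits in parallel with R2, giving an effective lower resistance R2' = R2·R_L/(R2+R_L) = 3.321 kΩ.
Now apply the divider: V_out = 3.98 × 0.05212 = 0.2074 V.
(Unloaded it would be 0.239 V; the load pulls it down.)

V_out ≈ 0.207 V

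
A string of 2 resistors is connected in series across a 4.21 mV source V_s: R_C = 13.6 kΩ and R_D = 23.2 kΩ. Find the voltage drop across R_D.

ΣR = 13.6 + 23.2 = 36.80 kΩ.
V = V_s · R/ΣR = 4.21 × 0.6304 = 2.654 mV.

V ≈ 2.65 mV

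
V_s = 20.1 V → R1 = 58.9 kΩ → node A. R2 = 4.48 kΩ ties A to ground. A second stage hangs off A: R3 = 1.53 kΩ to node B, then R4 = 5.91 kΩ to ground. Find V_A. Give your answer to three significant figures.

Looking into the second stage from A: R3 + R4 = 7.440 kΩ appears in parallel with R2.
R2 ‖ (R3+R4) = 2.796 kΩ.
First divider: V_A = V_s · 2.796/(58.9 + 2.796) = 0.9110 V.

V_A ≈ 0.911 V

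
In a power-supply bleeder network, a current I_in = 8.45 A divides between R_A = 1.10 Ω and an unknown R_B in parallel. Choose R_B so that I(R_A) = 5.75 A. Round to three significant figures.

R_B ≈ 2.34 Ω

In a two-way split, I_A/I_in = R_B/(R_A + R_B).
5.75/8.45 = R_B/(R_A + R_B) → R_B = R_A · (0.6805)/(1 − 0.6805) = 1.10 × 2.130 = 2.343 Ω.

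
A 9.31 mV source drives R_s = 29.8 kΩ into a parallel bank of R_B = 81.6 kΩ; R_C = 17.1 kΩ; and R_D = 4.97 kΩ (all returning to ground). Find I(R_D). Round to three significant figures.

Combine the parallel branches: R_p = (1/81.6 + 1/17.1 + 1/4.97)⁻¹ = 3.677 kΩ.
V_A by voltage divider: V_A = 9.31 × 3.677/(29.8 + 3.677) = 1.023 mV.
Branch current I = V_A/R_D = 1.023/4.97 = 0.2058 µA.

I ≈ 0.206 µA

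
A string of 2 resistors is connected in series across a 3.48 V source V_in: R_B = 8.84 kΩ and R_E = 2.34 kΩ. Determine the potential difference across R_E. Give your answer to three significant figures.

ΣR = 8.84 + 2.34 = 11.18 kΩ.
Voltage divider: V = V_in · (2.340 / 11.18) = 3.48 × 0.2093 = 0.7284 V.

V ≈ 0.728 V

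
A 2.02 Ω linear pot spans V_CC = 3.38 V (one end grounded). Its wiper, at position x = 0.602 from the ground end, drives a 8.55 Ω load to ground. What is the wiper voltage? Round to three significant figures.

V_out ≈ 1.93 V

Split the track: R_lower = x·R_p = 1.216 Ω, R_upper = (1−x)·R_p = 0.8040 Ω.
Lower segment in parallel with the load: 1.216 ‖ 8.55 = 1.065 Ω.
V_out = 3.38 × 1.065/(0.8040 + 1.065) = 1.926 V.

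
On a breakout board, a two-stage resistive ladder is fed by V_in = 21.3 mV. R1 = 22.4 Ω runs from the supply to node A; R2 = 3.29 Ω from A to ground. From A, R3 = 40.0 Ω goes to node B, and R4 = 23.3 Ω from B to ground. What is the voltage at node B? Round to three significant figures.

V_B ≈ 0.961 mV

Node A sees R2 in parallel with the series input of stage 2, R3 + R4 = 63.30 Ω.
Effective lower resistance at A: R2 ‖ 63.30 = 3.127 Ω.
So V_A = 21.3 × 0.1225 = 2.610 mV.
V_B = V_A × 0.3681 = 0.9605 mV.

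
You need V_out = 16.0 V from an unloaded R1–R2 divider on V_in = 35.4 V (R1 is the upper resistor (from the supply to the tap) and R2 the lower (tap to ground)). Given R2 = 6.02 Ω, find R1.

R1 ≈ 7.30 Ω

The divider ratio is R2/(R1+R2) = 16.0/35.4 = 0.4520.
Rearranging, R1 = R2·(1−k)/k = 6.02 × 1.212 = 7.299 Ω.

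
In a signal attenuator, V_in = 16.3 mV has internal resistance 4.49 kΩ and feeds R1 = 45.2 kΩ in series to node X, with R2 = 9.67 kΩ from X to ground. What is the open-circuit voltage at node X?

R1' = 4.49 + 45.2 = 49.69 kΩ (source resistance + R1).
With X open, the divider is unloaded: V_th = 16.3 × 9.67/59.36 = 2.655 mV.

V_th ≈ 2.66 mV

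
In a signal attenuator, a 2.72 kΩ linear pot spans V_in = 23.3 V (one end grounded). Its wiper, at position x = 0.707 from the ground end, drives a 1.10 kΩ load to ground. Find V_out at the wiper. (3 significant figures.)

Lower segment x·R_p = 1.923 kΩ; upper segment (1−x)·R_p = 0.7970 kΩ.
(x·R_p) ‖ R_L = 0.6997 kΩ.
Loaded-divider output: V_out = 23.3 × 0.4675 = 10.89 V.
(Unloaded: V_out = x·V_in = 16.5 V.)

V_out ≈ 10.9 V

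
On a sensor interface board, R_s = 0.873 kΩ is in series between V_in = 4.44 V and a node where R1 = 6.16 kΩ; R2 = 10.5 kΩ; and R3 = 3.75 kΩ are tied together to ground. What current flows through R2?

I ≈ 0.290 mA

Equivalent of the parallel group: R_p = 1.908 kΩ.
Node voltage V_A = V_in · R_p/(R_s + R_p) = 4.44 × 0.6860 = 3.046 V.
Branch current I = V_A/R2 = 3.046/10.5 = 0.2901 mA.
(Equivalently: I_total = 1.597 mA, then current-divider fraction G_k/ΣG = 0.1817.)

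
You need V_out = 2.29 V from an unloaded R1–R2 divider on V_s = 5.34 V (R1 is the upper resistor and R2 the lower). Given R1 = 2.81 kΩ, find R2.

Required fraction k = V_out/V_s = 0.4288.
R2 = R1 · 0.4288/(1 − 0.4288) = 2.110 kΩ.

R2 ≈ 2.11 kΩ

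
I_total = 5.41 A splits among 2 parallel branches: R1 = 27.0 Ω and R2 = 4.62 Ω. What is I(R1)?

Two-branch current divider: I_k = I_total · R_other/(R_1 + R_2).
So I = 5.41 × 4.62/31.62 = 0.7905 A.

I ≈ 0.790 A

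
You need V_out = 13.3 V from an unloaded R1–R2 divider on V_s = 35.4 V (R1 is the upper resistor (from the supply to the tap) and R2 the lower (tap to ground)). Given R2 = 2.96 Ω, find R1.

R1 ≈ 4.92 Ω

The divider ratio is R2/(R1+R2) = 13.3/35.4 = 0.3757.
R1 = R2·(1/k − 1) = 2.96 × 1.662 = 4.918 Ω.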